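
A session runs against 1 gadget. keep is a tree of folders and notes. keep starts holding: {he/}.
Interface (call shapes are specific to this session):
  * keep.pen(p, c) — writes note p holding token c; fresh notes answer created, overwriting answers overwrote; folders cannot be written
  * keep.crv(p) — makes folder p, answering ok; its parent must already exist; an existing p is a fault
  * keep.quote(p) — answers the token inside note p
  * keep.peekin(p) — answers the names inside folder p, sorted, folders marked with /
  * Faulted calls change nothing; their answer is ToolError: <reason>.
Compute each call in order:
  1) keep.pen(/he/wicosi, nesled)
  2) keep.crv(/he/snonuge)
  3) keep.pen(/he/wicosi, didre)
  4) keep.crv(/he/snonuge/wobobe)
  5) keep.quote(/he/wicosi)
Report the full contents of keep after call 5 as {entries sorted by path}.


Now I run keep.pen passing p=/he/wicosi, c=nesled, and see created.
I run keep.crv passing p=/he/snonuge, giving ok.
I call keep.pen passing p=/he/wicosi, c=didre, → overwrote.
Calling keep.crv passing p=/he/snonuge/wobobe, and observe ok.
Next I call keep.quote passing p=/he/wicosi, giving didre.

Answer: {he/, he/snonuge/, he/snonuge/wobobe/, he/wicosi=didre}


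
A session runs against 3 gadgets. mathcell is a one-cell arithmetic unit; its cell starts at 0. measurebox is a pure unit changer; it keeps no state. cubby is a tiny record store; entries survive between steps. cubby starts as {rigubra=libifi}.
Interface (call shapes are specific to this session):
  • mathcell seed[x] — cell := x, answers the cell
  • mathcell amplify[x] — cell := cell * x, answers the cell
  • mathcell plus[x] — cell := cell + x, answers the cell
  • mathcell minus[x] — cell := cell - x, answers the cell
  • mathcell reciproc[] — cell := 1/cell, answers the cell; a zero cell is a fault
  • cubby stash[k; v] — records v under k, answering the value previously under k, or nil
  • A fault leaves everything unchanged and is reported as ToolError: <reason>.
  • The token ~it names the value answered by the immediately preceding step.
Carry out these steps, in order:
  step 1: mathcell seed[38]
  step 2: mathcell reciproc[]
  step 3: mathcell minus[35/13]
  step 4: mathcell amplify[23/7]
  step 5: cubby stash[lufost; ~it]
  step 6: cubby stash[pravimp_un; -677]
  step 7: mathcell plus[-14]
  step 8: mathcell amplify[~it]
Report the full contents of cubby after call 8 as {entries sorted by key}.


>> mathcell seed(x: 38)
<< 38
>> mathcell reciproc()
<< 1/38
>> mathcell minus(x: 35/13)
<< -1317/494
>> mathcell amplify(x: 23/7)
<< -30291/3458
>> cubby stash(k: lufost, v: ~it)
<< nil
>> cubby stash(k: pravimp_un, v: -677)
<< nil
>> mathcell plus(x: -14)
<< -78703/3458
>> mathcell amplify(x: ~it)
<< 6194162209/11957764

Answer: {lufost=-30291/3458, pravimp_un=-677, rigubra=libifi}


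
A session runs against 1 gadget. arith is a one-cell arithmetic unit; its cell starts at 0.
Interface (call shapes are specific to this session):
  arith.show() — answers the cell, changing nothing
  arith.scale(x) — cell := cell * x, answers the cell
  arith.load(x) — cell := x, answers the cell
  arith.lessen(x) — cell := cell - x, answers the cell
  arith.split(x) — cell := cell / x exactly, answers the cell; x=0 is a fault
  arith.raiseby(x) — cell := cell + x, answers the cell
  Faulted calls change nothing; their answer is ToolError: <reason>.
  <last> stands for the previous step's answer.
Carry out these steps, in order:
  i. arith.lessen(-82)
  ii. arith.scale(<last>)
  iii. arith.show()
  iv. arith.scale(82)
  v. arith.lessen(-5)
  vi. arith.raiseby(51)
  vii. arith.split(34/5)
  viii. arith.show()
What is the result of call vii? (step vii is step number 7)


Answer: 1378560/17

Derivation:
$ arith.lessen x→-82
= 82
$ arith.scale x→<last>
= 6724
$ arith.show
= 6724
$ arith.scale x→82
= 551368
$ arith.lessen x→-5
= 551373
$ arith.raiseby x→51
= 551424
$ arith.split x→34/5
= 1378560/17
$ arith.show
= 1378560/17


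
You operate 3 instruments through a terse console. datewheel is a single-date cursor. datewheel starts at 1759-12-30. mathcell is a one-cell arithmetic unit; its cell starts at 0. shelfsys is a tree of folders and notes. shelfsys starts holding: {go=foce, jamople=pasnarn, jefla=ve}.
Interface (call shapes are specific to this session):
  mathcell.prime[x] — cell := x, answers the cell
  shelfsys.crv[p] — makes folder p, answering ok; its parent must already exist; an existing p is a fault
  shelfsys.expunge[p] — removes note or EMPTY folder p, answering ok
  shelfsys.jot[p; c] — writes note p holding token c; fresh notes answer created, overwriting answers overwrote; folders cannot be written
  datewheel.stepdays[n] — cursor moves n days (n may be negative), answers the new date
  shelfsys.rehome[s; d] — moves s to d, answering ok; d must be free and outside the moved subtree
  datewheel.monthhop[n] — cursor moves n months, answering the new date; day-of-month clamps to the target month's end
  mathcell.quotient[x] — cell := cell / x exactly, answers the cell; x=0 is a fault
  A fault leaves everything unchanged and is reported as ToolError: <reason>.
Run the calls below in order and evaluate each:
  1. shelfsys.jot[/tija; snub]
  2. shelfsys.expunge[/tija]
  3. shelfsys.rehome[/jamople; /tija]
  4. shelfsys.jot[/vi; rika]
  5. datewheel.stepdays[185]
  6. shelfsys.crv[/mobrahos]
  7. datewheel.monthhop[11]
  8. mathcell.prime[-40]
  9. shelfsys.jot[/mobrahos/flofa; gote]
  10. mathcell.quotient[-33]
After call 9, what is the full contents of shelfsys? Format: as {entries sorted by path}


~$ jot p='/tija' c='snub'
  created
~$ expunge p='/tija'
  ok
~$ rehome s='/jamople' d='/tija'
  ok
~$ jot p='/vi' c='rika'
  created
~$ stepdays n='185'
  1760-07-02
~$ crv p='/mobrahos'
  ok
~$ monthhop n='11'
  1761-06-02
~$ prime x='-40'
  -40
~$ jot p='/mobrahos/flofa' c='gote'
  created
~$ quotient x='-33'
  40/33

Answer: {go=foce, jefla=ve, mobrahos/, mobrahos/flofa=gote, tija=pasnarn, vi=rika}


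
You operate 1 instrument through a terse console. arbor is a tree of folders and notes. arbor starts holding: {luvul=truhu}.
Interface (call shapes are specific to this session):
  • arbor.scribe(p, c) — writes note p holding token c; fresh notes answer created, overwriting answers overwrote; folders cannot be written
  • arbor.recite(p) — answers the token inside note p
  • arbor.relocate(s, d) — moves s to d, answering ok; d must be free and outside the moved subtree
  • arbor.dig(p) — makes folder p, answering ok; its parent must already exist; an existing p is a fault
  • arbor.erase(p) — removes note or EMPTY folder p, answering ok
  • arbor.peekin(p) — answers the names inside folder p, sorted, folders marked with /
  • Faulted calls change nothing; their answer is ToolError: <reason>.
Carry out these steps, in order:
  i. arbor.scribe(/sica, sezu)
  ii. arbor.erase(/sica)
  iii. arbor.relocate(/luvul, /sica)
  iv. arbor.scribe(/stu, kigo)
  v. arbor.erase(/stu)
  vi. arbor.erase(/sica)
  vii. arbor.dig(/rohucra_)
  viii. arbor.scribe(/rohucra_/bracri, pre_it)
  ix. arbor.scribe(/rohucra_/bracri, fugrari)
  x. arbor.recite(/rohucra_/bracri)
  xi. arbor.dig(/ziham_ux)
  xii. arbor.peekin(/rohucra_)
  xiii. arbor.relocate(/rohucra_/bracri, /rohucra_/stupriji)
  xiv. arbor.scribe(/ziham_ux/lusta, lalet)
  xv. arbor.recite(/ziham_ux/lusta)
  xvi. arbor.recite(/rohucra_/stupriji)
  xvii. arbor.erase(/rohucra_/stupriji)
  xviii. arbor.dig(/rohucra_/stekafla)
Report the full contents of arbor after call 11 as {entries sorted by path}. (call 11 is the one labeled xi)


Answer: {rohucra_/, rohucra_/bracri=fugrari, ziham_ux/}

Derivation:
;; arbor.scribe(p=/sica, c=sezu) ~> created
;; arbor.erase(p=/sica) ~> ok
;; arbor.relocate(s=/luvul, d=/sica) ~> ok
;; arbor.scribe(p=/stu, c=kigo) ~> created
;; arbor.erase(p=/stu) ~> ok
;; arbor.erase(p=/sica) ~> ok
;; arbor.dig(p=/rohucra_) ~> ok
;; arbor.scribe(p=/rohucra_/bracri, c=pre_it) ~> created
;; arbor.scribe(p=/rohucra_/bracri, c=fugrari) ~> overwrote
;; arbor.recite(p=/rohucra_/bracri) ~> fugrari
;; arbor.dig(p=/ziham_ux) ~> ok
;; arbor.peekin(p=/rohucra_) ~> [bracri]
;; arbor.relocate(s=/rohucra_/bracri, d=/rohucra_/stupriji) ~> ok
;; arbor.scribe(p=/ziham_ux/lusta, c=lalet) ~> created
;; arbor.recite(p=/ziham_ux/lusta) ~> lalet
;; arbor.recite(p=/rohucra_/stupriji) ~> fugrari
;; arbor.erase(p=/rohucra_/stupriji) ~> ok
;; arbor.dig(p=/rohucra_/stekafla) ~> ok


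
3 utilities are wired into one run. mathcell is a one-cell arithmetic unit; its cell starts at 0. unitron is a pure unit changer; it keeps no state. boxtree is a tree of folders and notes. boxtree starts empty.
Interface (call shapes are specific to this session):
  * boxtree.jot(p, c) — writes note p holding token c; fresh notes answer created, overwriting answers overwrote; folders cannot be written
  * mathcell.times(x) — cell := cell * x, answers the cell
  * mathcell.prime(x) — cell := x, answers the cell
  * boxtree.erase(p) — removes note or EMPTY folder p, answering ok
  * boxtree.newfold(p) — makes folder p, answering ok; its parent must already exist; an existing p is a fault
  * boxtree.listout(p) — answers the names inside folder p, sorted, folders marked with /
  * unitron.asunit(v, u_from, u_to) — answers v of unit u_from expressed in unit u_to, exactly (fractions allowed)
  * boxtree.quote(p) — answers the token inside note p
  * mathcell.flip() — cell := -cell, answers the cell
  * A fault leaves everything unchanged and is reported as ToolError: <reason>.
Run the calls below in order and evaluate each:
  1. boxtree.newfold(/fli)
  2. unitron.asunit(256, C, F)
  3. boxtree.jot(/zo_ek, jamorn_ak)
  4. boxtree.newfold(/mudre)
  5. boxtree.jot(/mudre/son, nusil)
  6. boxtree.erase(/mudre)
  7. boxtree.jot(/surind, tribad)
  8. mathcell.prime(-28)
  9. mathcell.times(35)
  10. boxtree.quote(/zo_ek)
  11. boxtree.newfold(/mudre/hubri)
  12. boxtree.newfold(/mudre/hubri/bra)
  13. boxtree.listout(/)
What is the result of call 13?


==> boxtree.newfold(/fli)
<== ok
==> unitron.asunit(256, C, F)
<== 2464/5
==> boxtree.jot(/zo_ek, jamorn_ak)
<== created
==> boxtree.newfold(/mudre)
<== ok
==> boxtree.jot(/mudre/son, nusil)
<== created
==> boxtree.erase(/mudre)
<== ToolError: not empty
==> boxtree.jot(/surind, tribad)
<== created
==> mathcell.prime(-28)
<== -28
==> mathcell.times(35)
<== -980
==> boxtree.quote(/zo_ek)
<== jamorn_ak
==> boxtree.newfold(/mudre/hubri)
<== ok
==> boxtree.newfold(/mudre/hubri/bra)
<== ok
==> boxtree.listout(/)
<== [fli/, mudre/, surind, zo_ek]

Answer: [fli/, mudre/, surind, zo_ek]


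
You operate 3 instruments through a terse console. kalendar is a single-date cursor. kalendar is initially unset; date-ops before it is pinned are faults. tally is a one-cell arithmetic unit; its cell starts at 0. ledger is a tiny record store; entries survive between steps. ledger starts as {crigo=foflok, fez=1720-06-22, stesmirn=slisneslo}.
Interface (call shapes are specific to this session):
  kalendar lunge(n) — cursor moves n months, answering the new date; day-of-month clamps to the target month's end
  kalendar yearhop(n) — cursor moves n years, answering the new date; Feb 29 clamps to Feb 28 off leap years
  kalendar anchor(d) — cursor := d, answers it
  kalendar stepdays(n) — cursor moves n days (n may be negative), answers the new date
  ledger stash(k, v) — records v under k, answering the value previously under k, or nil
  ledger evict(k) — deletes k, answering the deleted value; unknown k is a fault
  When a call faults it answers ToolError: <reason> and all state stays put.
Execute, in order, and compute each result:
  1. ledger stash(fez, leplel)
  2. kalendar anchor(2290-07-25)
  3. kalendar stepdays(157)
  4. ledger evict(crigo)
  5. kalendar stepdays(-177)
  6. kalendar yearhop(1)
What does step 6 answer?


Answer: 2291-07-05

Derivation:
Now I run ledger stash on k→fez, v→leplel, which returns 1720-06-22.
I invoke kalendar anchor on d→2290-07-25, and get 2290-07-25.
Calling kalendar stepdays on n→157, which returns 2290-12-29.
Invoking ledger evict on k→crigo, and see foflok.
Now I run kalendar stepdays on n→-177, yielding 2290-07-05.
I use kalendar yearhop on n→1, which returns 2291-07-05.


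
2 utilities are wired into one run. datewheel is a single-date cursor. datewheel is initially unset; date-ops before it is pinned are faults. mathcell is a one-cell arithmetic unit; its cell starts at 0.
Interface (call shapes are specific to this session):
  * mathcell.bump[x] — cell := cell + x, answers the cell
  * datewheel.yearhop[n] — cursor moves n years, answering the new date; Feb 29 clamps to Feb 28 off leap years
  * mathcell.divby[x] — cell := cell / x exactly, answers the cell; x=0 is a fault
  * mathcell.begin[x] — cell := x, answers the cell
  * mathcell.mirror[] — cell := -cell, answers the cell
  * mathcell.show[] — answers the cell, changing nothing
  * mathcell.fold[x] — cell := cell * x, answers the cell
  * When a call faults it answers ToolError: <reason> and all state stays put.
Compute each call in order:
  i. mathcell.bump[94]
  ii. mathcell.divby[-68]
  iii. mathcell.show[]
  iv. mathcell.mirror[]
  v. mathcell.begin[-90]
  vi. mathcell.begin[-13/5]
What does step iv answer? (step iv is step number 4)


-- mathcell.bump(94) ~> 94
-- mathcell.divby(-68) ~> -47/34
-- mathcell.show() ~> -47/34
-- mathcell.mirror() ~> 47/34
-- mathcell.begin(-90) ~> -90
-- mathcell.begin(-13/5) ~> -13/5

Answer: 47/34


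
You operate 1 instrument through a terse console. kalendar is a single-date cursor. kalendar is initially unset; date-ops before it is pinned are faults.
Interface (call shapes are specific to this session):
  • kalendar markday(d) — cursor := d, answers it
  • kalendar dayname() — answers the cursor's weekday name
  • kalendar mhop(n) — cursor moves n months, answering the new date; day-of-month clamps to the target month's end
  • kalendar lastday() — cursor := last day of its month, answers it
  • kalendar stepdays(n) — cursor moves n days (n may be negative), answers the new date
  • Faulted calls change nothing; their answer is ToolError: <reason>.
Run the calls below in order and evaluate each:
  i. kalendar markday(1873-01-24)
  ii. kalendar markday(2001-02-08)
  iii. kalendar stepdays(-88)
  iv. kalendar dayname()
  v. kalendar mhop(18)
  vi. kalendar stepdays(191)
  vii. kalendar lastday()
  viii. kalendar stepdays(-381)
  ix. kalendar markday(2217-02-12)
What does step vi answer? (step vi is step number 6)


# 1. kalendar markday(d=1873-01-24) => 1873-01-24
# 2. kalendar markday(d=2001-02-08) => 2001-02-08
# 3. kalendar stepdays(n=-88) => 2000-11-12
# 4. kalendar dayname() => Sunday
# 5. kalendar mhop(n=18) => 2002-05-12
# 6. kalendar stepdays(n=191) => 2002-11-19
# 7. kalendar lastday() => 2002-11-30
# 8. kalendar stepdays(n=-381) => 2001-11-14
# 9. kalendar markday(d=2217-02-12) => 2217-02-12

Answer: 2002-11-19


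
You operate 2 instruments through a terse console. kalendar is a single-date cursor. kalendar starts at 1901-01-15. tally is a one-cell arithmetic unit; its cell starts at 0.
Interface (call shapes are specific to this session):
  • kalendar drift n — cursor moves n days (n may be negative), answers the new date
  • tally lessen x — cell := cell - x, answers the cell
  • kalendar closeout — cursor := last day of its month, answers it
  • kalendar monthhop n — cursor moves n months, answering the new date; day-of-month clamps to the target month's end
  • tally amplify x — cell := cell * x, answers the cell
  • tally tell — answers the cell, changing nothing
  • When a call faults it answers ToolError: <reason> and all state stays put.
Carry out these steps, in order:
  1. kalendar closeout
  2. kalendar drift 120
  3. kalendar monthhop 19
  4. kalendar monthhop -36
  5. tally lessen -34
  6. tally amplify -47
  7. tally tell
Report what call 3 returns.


Answer: 1902-12-31

Derivation:
I try kalendar closeout: 1901-01-31.
I try kalendar drift passing n→120, giving 1901-05-31.
Calling kalendar monthhop passing n→19, yielding 1902-12-31.
Then kalendar monthhop passing n→-36, giving 1899-12-31.
Calling tally lessen passing x→-34, → 34.
Now I run tally amplify passing x→-47, — result: -1598.
Then tally tell(), and observe -1598.


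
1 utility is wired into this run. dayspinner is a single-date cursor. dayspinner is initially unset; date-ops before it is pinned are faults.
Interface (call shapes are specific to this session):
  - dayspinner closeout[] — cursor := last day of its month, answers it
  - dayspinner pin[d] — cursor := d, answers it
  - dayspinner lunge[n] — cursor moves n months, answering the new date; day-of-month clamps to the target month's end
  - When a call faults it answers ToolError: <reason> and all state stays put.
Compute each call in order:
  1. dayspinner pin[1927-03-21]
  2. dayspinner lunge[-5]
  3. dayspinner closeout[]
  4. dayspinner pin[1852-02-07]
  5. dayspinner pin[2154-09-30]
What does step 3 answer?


I invoke dayspinner pin on d: 1927-03-21, and observe 1927-03-21.
I run dayspinner lunge on n: -5, yielding 1926-10-21.
I try dayspinner closeout, giving 1926-10-31.
Calling dayspinner pin on d: 1852-02-07, — result: 1852-02-07.
Using dayspinner pin on d: 2154-09-30: 2154-09-30.

Answer: 1926-10-31


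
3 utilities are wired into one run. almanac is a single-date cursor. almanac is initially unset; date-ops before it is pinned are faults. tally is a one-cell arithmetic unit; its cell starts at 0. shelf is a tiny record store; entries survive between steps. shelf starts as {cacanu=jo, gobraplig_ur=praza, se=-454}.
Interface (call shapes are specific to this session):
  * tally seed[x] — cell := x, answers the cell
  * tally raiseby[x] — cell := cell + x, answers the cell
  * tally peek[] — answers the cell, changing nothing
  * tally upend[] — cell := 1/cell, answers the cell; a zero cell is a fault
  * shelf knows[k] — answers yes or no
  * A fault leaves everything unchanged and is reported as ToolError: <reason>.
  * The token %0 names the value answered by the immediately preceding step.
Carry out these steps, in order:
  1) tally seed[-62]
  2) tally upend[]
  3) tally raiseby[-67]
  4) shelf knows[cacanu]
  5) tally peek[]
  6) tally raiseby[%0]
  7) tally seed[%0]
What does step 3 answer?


→ tally seed(x: -62)
← -62
→ tally upend()
← -1/62
→ tally raiseby(x: -67)
← -4155/62
→ shelf knows(k: cacanu)
← yes
→ tally peek()
← -4155/62
→ tally raiseby(x: %0)
← -4155/31
→ tally seed(x: %0)
← -4155/31

Answer: -4155/62


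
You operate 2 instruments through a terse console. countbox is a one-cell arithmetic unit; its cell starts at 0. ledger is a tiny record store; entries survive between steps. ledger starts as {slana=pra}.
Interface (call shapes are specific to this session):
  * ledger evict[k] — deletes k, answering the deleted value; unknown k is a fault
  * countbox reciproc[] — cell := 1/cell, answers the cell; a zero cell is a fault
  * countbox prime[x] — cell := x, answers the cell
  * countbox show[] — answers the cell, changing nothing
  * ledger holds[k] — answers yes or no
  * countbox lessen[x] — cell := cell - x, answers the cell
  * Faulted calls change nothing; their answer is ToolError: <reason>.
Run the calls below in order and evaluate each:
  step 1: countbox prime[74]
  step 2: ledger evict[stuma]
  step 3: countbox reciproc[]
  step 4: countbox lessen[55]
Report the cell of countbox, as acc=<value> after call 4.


;; 1. countbox prime(74) -> 74
;; 2. ledger evict(stuma) -> ToolError: no such key stuma
;; 3. countbox reciproc() -> 1/74
;; 4. countbox lessen(55) -> -4069/74

Answer: acc=-4069/74


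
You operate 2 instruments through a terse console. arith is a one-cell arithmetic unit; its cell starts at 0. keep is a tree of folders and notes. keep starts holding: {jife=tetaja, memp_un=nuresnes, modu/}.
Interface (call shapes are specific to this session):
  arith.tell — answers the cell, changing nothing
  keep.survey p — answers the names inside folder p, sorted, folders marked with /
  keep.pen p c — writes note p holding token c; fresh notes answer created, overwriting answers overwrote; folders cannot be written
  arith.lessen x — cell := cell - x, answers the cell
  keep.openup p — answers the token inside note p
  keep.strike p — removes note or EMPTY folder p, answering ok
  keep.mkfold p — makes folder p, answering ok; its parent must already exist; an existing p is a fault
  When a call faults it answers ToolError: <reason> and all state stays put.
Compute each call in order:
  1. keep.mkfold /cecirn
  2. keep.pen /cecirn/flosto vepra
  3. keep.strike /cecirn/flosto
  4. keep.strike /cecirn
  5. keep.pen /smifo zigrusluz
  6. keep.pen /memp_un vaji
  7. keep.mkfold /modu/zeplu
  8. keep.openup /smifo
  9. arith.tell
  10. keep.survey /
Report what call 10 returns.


I use mkfold using p=/cecirn, and get ok.
I try pen using p=/cecirn/flosto, c=vepra, → created.
Invoking strike using p=/cecirn/flosto, and see ok.
I invoke strike using p=/cecirn, yielding ok.
I try pen using p=/smifo, c=zigrusluz, which returns created.
Calling pen using p=/memp_un, c=vaji, yielding overwrote.
Using mkfold using p=/modu/zeplu, → ok.
Invoking openup using p=/smifo, — result: zigrusluz.
Now I run tell, yielding 0.
I run survey using p=/, and see [jife, memp_un, modu/, smifo].

Answer: [jife, memp_un, modu/, smifo]


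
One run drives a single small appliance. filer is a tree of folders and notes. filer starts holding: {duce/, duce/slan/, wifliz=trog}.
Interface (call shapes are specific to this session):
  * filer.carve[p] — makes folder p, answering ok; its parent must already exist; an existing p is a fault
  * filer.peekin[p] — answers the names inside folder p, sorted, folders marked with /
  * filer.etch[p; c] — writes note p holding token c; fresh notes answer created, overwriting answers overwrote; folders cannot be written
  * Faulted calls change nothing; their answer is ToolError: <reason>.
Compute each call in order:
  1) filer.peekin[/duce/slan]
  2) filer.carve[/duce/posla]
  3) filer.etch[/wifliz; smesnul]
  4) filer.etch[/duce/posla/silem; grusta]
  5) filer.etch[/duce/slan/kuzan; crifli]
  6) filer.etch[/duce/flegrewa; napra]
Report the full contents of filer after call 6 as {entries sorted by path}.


>> peekin(p='/duce/slan')
<< []
>> carve(p='/duce/posla')
<< ok
>> etch(p='/wifliz', c='smesnul')
<< overwrote
>> etch(p='/duce/posla/silem', c='grusta')
<< created
>> etch(p='/duce/slan/kuzan', c='crifli')
<< created
>> etch(p='/duce/flegrewa', c='napra')
<< created

Answer: {duce/, duce/flegrewa=napra, duce/posla/, duce/posla/silem=grusta, duce/slan/, duce/slan/kuzan=crifli, wifliz=smesnul}


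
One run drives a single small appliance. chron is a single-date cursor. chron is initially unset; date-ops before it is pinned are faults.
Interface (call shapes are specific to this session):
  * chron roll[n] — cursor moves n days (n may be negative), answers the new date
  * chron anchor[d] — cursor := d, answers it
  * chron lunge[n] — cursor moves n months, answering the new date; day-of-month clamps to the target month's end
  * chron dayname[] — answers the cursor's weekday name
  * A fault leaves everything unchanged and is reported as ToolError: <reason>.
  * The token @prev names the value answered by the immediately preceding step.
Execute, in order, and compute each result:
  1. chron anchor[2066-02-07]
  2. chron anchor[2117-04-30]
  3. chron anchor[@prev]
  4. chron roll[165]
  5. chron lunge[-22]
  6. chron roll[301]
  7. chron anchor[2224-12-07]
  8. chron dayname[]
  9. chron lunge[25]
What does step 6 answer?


Answer: 2116-10-08

Derivation:
Invoking chron anchor(d→2066-02-07), — result: 2066-02-07.
Using chron anchor(d→2117-04-30), and see 2117-04-30.
Using chron anchor(d→@prev), — result: 2117-04-30.
Then chron roll(n→165), and get 2117-10-12.
I invoke chron lunge(n→-22), → 2115-12-12.
I run chron roll(n→301), and observe 2116-10-08.
Next I call chron anchor(d→2224-12-07), and get 2224-12-07.
I call chron dayname, which returns Tuesday.
I run chron lunge(n→25): 2227-01-07.


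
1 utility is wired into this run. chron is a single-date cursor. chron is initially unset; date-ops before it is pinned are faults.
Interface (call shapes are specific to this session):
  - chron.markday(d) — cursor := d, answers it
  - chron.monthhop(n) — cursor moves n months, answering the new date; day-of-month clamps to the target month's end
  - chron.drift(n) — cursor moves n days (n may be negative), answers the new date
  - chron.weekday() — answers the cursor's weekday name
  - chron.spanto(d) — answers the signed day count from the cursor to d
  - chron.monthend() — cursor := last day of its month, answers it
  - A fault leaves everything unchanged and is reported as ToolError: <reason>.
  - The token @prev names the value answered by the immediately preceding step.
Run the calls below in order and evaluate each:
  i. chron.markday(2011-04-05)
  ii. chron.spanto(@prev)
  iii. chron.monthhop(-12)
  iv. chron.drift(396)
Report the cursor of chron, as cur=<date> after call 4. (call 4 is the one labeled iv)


Answer: cur=2011-05-06

Derivation:
Then markday on d→2011-04-05, — result: 2011-04-05.
Then spanto on d→@prev, which returns 0.
Using monthhop on n→-12, — result: 2010-04-05.
Calling drift on n→396, and see 2011-05-06.


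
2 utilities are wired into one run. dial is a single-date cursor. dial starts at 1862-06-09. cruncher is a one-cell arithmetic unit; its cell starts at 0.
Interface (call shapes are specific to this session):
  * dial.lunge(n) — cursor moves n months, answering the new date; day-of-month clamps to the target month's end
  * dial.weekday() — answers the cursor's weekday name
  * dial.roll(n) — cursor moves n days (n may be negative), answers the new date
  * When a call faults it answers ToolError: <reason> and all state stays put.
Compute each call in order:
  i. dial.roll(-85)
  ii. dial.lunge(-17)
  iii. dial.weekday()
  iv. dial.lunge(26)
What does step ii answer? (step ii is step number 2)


CALL roll[-85]
RET  1862-03-16
CALL lunge[-17]
RET  1860-10-16
CALL weekday[]
RET  Tuesday
CALL lunge[26]
RET  1862-12-16

Answer: 1860-10-16


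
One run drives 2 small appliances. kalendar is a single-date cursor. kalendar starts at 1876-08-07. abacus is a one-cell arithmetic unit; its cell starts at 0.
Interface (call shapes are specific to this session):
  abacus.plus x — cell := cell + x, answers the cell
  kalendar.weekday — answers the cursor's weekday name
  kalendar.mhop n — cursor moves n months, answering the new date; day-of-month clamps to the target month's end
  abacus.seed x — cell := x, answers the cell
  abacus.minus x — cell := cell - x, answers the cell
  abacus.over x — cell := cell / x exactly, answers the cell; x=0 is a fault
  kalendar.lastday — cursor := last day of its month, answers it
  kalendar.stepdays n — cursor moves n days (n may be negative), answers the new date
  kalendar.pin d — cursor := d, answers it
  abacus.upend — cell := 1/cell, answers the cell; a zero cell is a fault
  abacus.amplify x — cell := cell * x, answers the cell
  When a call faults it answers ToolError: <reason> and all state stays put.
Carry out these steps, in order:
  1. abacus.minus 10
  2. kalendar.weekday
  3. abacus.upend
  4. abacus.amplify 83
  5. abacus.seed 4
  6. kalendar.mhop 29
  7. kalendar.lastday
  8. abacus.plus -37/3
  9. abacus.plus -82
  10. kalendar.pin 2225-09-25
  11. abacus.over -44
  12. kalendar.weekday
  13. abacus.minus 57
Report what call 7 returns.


CALL abacus.minus[10]
RET  -10
CALL kalendar.weekday[]
RET  Monday
CALL abacus.upend[]
RET  -1/10
CALL abacus.amplify[83]
RET  -83/10
CALL abacus.seed[4]
RET  4
CALL kalendar.mhop[29]
RET  1879-01-07
CALL kalendar.lastday[]
RET  1879-01-31
CALL abacus.plus[-37/3]
RET  -25/3
CALL abacus.plus[-82]
RET  -271/3
CALL kalendar.pin[2225-09-25]
RET  2225-09-25
CALL abacus.over[-44]
RET  271/132
CALL kalendar.weekday[]
RET  Sunday
CALL abacus.minus[57]
RET  -7253/132

Answer: 1879-01-31


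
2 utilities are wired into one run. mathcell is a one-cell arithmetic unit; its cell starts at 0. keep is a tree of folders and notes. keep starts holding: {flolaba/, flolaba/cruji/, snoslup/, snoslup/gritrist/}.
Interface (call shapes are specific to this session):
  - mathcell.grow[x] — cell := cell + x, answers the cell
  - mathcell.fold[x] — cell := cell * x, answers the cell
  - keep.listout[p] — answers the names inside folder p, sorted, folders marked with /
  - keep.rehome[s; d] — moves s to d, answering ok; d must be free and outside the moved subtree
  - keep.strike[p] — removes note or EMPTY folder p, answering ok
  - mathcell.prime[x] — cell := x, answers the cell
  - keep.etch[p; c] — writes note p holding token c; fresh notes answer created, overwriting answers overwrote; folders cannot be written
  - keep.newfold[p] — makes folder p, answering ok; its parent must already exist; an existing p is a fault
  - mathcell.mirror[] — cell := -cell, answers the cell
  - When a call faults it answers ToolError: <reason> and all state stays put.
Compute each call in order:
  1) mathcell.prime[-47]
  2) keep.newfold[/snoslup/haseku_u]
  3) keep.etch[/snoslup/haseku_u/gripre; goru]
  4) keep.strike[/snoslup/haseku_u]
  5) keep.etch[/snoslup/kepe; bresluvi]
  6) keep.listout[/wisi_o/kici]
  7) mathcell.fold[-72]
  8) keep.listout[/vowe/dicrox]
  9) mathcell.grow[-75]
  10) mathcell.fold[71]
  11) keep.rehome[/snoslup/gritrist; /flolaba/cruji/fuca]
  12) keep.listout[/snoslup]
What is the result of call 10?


Answer: 234939

Derivation:
> prime x→-47
  -47
> newfold p→/snoslup/haseku_u
  ok
> etch p→/snoslup/haseku_u/gripre c→goru
  created
> strike p→/snoslup/haseku_u
  ToolError: not empty
> etch p→/snoslup/kepe c→bresluvi
  created
> listout p→/wisi_o/kici
  ToolError: not found
> fold x→-72
  3384
> listout p→/vowe/dicrox
  ToolError: not found
> grow x→-75
  3309
> fold x→71
  234939
> rehome s→/snoslup/gritrist d→/flolaba/cruji/fuca
  ok
> listout p→/snoslup
  [haseku_u/, kepe]


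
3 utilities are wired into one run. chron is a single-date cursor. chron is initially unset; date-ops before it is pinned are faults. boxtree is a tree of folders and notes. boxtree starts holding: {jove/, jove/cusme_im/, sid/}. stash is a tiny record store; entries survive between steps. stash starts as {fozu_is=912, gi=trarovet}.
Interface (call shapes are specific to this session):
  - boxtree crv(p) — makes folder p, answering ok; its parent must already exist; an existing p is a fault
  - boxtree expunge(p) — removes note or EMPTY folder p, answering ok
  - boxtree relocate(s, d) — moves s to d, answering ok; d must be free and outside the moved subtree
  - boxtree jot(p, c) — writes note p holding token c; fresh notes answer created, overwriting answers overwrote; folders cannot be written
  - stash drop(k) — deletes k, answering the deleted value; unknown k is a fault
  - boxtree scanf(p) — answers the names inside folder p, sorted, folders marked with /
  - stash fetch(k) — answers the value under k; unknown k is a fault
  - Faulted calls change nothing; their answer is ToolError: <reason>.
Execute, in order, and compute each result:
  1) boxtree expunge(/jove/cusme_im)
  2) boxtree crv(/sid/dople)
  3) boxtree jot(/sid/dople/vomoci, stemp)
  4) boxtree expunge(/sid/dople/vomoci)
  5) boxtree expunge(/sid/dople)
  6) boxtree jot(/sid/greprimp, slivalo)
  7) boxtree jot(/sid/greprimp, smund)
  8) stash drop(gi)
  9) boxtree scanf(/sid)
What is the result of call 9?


Answer: [greprimp]

Derivation:
I invoke boxtree expunge on p→/jove/cusme_im, and get ok.
I use boxtree crv on p→/sid/dople, and observe ok.
Invoking boxtree jot on p→/sid/dople/vomoci, c→stemp, which returns created.
Using boxtree expunge on p→/sid/dople/vomoci: ok.
Invoking boxtree expunge on p→/sid/dople, giving ok.
Using boxtree jot on p→/sid/greprimp, c→slivalo, and see created.
Using boxtree jot on p→/sid/greprimp, c→smund, yielding overwrote.
Invoking stash drop on k→gi, — result: trarovet.
Then boxtree scanf on p→/sid, — result: [greprimp].


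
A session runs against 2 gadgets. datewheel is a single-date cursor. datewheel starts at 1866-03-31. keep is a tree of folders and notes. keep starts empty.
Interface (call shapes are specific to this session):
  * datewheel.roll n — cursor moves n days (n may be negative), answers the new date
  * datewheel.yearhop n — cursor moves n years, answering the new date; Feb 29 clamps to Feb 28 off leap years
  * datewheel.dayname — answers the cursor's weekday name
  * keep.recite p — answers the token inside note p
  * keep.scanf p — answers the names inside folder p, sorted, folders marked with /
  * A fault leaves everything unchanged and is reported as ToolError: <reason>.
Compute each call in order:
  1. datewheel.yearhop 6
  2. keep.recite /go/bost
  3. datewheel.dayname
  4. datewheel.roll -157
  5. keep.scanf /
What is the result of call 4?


Answer: 1871-10-26

Derivation:
>> datewheel.yearhop(n: 6)
<< 1872-03-31
>> keep.recite(p: /go/bost)
<< ToolError: not found
>> datewheel.dayname()
<< Sunday
>> datewheel.roll(n: -157)
<< 1871-10-26
>> keep.scanf(p: /)
<< []


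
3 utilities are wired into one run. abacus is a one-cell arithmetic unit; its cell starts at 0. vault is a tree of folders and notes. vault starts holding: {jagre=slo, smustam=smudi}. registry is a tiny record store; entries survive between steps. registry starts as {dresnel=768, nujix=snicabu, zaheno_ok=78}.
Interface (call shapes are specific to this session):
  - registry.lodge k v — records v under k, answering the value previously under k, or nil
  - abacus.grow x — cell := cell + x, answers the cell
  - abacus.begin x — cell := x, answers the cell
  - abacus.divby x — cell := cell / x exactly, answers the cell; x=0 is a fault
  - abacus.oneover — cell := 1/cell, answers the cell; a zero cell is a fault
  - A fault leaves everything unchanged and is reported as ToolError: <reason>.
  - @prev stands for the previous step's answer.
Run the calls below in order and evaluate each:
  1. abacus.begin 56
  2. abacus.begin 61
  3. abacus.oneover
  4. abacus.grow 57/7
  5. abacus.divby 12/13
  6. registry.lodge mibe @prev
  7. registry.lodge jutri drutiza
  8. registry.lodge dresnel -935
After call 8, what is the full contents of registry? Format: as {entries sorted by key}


~$ abacus.begin x=56
  56
~$ abacus.begin x=61
  61
~$ abacus.oneover
  1/61
~$ abacus.grow x=57/7
  3484/427
~$ abacus.divby x=12/13
  11323/1281
~$ registry.lodge k=mibe v=@prev
  nil
~$ registry.lodge k=jutri v=drutiza
  nil
~$ registry.lodge k=dresnel v=-935
  768

Answer: {dresnel=-935, jutri=drutiza, mibe=11323/1281, nujix=snicabu, zaheno_ok=78}


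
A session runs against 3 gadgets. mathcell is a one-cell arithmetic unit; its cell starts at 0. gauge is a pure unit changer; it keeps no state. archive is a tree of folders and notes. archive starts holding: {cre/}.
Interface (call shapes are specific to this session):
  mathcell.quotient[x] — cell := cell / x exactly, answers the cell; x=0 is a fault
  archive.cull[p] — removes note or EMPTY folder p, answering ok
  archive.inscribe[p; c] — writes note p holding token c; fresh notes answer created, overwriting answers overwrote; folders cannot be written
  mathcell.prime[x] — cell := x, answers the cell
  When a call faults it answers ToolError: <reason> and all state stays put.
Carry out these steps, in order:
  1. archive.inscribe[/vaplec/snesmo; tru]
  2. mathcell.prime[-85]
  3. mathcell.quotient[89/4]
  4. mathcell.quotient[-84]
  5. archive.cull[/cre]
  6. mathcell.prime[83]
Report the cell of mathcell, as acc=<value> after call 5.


Answer: acc=85/1869

Derivation:
I use archive.inscribe(p='/vaplec/snesmo', c='tru'), giving ToolError: no parent.
I run mathcell.prime(x='-85'), → -85.
Then mathcell.quotient(x='89/4'), — result: -340/89.
I call mathcell.quotient(x='-84'), and see 85/1869.
Invoking archive.cull(p='/cre'), yielding ok.
I call mathcell.prime(x='83'), and get 83.


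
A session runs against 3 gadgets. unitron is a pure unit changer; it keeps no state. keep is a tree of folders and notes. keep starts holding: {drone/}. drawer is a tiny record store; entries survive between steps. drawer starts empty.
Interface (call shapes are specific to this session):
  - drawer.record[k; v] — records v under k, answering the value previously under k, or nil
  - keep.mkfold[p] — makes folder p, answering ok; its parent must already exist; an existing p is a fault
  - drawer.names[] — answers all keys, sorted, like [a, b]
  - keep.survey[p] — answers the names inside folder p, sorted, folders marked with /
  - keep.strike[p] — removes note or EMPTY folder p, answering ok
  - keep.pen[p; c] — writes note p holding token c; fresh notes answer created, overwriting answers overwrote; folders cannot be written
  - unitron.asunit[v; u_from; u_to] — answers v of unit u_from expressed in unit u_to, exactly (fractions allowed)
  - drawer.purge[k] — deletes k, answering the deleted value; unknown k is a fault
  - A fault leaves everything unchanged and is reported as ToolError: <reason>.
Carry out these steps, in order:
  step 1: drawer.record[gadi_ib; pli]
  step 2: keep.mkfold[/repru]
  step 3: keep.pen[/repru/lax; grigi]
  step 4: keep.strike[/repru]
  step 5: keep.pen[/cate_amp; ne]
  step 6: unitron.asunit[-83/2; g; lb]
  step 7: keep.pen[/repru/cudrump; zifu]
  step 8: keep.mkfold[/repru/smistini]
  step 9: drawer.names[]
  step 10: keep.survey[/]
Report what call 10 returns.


Answer: [cate_amp, drone/, repru/]

Derivation:
Do: drawer.record[k: gadi_ib; v: pli]
See: nil
Do: keep.mkfold[p: /repru]
See: ok
Do: keep.pen[p: /repru/lax; c: grigi]
See: created
Do: keep.strike[p: /repru]
See: ToolError: not empty
Do: keep.pen[p: /cate_amp; c: ne]
See: created
Do: unitron.asunit[v: -83/2; u_from: g; u_to: lb]
See: -4150000/45359237
Do: keep.pen[p: /repru/cudrump; c: zifu]
See: created
Do: keep.mkfold[p: /repru/smistini]
See: ok
Do: drawer.names[]
See: [gadi_ib]
Do: keep.survey[p: /]
See: [cate_amp, drone/, repru/]


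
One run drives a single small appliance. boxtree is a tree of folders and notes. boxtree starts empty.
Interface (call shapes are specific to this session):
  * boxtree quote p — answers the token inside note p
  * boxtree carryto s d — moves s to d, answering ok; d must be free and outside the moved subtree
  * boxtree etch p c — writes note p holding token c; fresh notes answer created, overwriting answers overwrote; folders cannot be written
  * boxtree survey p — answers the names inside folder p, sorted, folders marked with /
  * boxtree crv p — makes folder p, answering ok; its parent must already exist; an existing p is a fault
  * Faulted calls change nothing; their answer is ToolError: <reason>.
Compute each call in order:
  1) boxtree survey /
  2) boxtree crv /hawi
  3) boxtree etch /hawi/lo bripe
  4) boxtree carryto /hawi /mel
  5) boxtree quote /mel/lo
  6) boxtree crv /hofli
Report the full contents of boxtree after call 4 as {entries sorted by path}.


I try boxtree survey(p: /), and see [].
I invoke boxtree crv(p: /hawi), which returns ok.
Using boxtree etch(p: /hawi/lo, c: bripe): created.
Invoking boxtree carryto(s: /hawi, d: /mel), — result: ok.
Next I call boxtree quote(p: /mel/lo), which returns bripe.
Then boxtree crv(p: /hofli), — result: ok.

Answer: {mel/, mel/lo=bripe}


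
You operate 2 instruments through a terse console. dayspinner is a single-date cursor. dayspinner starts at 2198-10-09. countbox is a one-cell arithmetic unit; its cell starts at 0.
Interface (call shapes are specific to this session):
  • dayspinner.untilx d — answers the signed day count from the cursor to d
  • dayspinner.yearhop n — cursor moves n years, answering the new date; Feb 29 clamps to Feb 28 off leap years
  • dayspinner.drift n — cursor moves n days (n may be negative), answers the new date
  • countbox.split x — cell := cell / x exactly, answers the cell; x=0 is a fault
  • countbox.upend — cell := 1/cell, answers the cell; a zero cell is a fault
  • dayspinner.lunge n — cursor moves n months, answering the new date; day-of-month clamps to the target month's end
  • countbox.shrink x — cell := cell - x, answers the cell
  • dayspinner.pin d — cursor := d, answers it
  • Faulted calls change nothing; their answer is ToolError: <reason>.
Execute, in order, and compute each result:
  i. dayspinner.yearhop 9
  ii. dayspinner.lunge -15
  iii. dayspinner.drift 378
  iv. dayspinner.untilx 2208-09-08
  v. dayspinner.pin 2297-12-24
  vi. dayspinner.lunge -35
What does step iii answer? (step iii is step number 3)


Answer: 2207-07-22

Derivation:
% yearhop n=9
= 2207-10-09
% lunge n=-15
= 2206-07-09
% drift n=378
= 2207-07-22
% untilx d=2208-09-08
= 414
% pin d=2297-12-24
= 2297-12-24
% lunge n=-35
= 2295-01-24
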